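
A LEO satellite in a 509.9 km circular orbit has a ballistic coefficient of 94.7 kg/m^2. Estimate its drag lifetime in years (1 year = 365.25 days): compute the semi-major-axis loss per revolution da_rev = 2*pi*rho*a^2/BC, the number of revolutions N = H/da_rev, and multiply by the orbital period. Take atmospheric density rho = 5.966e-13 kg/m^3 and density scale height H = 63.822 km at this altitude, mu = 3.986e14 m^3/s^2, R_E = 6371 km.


a = R_E + alt = 6880.9000 km = 6.8809e+06 m
da_rev = 2*pi*rho*a^2/BC = 2*pi*5.966e-13*(6.8809e+06)^2/94.7 = 1.874147 m per revolution
N = H/da_rev = 63822.0000 m / 1.874147 m = 34053.8939 revolutions
P = 2*pi*sqrt(a^3/mu) = 5680.4022 s
lifetime = N*P = 34053.8939 * 5680.4022 = 1.9343982e+08 s = 2238.8868 days
years = 2238.8868 / 365.25 = 6.1297 years

6.1297 years


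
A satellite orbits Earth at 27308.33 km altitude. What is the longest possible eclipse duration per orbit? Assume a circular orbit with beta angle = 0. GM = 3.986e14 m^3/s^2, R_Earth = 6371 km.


r = 33679.3300 km
T = 1025.1918 min
Eclipse fraction = arcsin(R_E/r)/pi = arcsin(6371.0000/33679.3300)/pi
= arcsin(0.1891665)/pi = 0.06057858
Eclipse duration = 0.06057858 * 1025.1918 = 62.1047 min

62.1047 minutes


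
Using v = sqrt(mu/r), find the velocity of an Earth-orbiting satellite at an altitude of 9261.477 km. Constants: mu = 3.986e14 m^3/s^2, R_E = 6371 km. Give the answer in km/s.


r = R_E + alt = 6371.0 + 9261.477 = 15632.4770 km = 1.5632477e+07 m
v = sqrt(mu/r) = sqrt(3.986e14 / 1.5632477e+07) = 5049.5741 m/s = 5.0496 km/s

5.0496 km/s


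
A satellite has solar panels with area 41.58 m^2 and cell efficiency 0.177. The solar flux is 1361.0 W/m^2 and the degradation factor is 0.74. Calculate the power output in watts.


P = area * eta * S * degradation
P = 41.58 * 0.177 * 1361.0 * 0.74
P = 7412.2080 W

7412.2080 W


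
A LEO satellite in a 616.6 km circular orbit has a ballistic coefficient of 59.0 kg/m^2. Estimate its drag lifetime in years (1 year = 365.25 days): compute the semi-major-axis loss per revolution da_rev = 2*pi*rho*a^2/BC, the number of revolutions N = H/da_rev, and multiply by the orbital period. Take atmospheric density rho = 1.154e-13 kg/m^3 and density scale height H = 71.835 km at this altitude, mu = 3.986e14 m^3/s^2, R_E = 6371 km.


a = R_E + alt = 6987.6000 km = 6.9876e+06 m
da_rev = 2*pi*rho*a^2/BC = 2*pi*1.154e-13*(6.9876e+06)^2/59.0 = 0.600053175 m per revolution
N = H/da_rev = 71835.0000 m / 0.600053175 m = 119714.3904 revolutions
P = 2*pi*sqrt(a^3/mu) = 5813.0395 s
lifetime = N*P = 119714.3904 * 5813.0395 = 6.9590448e+08 s = 8054.4500 days
years = 8054.4500 / 365.25 = 22.0519 years

22.0519 years


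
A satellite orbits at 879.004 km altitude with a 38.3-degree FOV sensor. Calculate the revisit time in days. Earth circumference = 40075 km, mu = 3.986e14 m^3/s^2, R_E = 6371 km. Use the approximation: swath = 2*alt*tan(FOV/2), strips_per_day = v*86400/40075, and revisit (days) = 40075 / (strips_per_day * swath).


swath = 2*879.004*tan(0.3342306) = 610.4835 km
v = sqrt(mu/r) = 7414.8014 m/s = 7.4148 km/s
strips/day = v*86400/40075 = 7.4148*86400/40075 = 15.9860
coverage/day = strips * swath = 15.9860 * 610.4835 = 9759.1873 km
revisit = 40075 / 9759.1873 = 4.1064 days

4.1064 days


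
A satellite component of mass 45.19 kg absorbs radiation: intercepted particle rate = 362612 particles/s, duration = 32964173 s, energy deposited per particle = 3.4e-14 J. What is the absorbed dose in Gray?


Total energy deposited = rate * time * E_per
  = 362612 * 32964173 * 3.4e-14 = 0.406409 J
Dose = E_total / mass = 0.406409 / 45.19
Dose = 0.008993338 Gy

0.0090 Gy


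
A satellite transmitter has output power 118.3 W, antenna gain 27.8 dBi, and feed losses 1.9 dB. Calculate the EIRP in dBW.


Pt = 118.3 W = 20.7298 dBW
EIRP = Pt_dBW + Gt - losses = 20.7298 + 27.8 - 1.9 = 46.6298 dBW

46.6298 dBW


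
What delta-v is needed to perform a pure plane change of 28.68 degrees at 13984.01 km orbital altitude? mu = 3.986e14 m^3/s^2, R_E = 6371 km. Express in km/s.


r = 20355.0100 km = 2.035501e+07 m
V = sqrt(mu/r) = 4425.2009 m/s
di = 28.68 deg = 0.5005604 rad
dV = 2*V*sin(di/2) = 2*4425.2009*sin(0.2502802)
dV = 2192.0273 m/s = 2.1920 km/s

2.1920 km/s


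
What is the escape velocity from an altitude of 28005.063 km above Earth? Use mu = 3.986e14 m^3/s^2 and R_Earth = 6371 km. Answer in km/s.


r = 6371.0 + 28005.063 = 34376.0630 km = 3.4376063e+07 m
v_esc = sqrt(2*mu/r) = sqrt(2*3.986e14 / 3.4376063e+07)
v_esc = 4815.6573 m/s = 4.8157 km/s

4.8157 km/s


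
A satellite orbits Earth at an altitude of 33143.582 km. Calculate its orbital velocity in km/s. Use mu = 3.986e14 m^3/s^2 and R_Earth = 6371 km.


r = R_E + alt = 6371.0 + 33143.582 = 39514.5820 km = 3.9514582e+07 m
v = sqrt(mu/r) = sqrt(3.986e14 / 3.9514582e+07) = 3176.0692 m/s = 3.1761 km/s

3.1761 km/s


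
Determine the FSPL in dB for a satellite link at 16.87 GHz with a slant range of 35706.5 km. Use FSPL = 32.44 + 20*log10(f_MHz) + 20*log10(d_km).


f = 16.87 GHz = 16870.0000 MHz
d = 35706.5 km
FSPL = 32.44 + 20*log10(16870.0000) + 20*log10(35706.5)
FSPL = 32.44 + 84.5423 + 91.0549
FSPL = 208.0372 dB

208.0372 dB


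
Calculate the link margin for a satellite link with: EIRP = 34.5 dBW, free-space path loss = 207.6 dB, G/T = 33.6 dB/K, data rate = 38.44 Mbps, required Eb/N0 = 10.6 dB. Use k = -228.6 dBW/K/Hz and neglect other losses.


C/N0 = EIRP - FSPL + G/T - k = 34.5 - 207.6 + 33.6 - (-228.6)
C/N0 = 89.1000 dB-Hz
R_b = 38.44 Mbps = 3.844e+07 bps -> 10*log10(R_b) = 75.8478 dB-Hz
Eb/N0 = C/N0 - 10*log10(R_b) = 89.1000 - 75.8478 = 13.2522 dB
Margin = Eb/N0 - Eb/N0_req = 13.2522 - 10.6 = 2.6522 dB (link closes)

2.6522 dB


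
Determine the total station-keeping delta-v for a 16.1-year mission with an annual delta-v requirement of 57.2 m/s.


dV = rate * years = 57.2 * 16.1
dV = 920.9200 m/s

920.9200 m/s


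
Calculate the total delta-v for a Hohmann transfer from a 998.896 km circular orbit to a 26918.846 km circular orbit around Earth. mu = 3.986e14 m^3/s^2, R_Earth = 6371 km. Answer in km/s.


r1 = 7369.8960 km = 7.369896e+06 m
r2 = 33289.8460 km = 3.3289846e+07 m
dv1 = sqrt(mu/r1)*(sqrt(2*r2/(r1+r2)) - 1) = 2056.5573 m/s
dv2 = sqrt(mu/r2)*(1 - sqrt(2*r1/(r1+r2))) = 1376.8754 m/s
total dv = |dv1| + |dv2| = 2056.5573 + 1376.8754 = 3433.4327 m/s = 3.4334 km/s

3.4334 km/s


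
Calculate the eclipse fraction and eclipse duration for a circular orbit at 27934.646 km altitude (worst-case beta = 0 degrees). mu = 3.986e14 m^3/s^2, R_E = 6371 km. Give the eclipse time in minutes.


r = 34305.6460 km
T = 1053.9218 min
Eclipse fraction = arcsin(R_E/r)/pi = arcsin(6371.0000/34305.6460)/pi
= arcsin(0.1857129)/pi = 0.05945943
Eclipse duration = 0.05945943 * 1053.9218 = 62.6656 min

62.6656 minutes


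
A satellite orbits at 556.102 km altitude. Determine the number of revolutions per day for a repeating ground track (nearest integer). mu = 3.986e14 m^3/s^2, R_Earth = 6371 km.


r = 6.927102e+06 m
T = 2*pi*sqrt(r^3/mu) = 5737.7100 s = 95.6285 min
revs/day = 1440 / 95.6285 = 15.0583
Rounded: 15 revolutions per day

15 revolutions per day


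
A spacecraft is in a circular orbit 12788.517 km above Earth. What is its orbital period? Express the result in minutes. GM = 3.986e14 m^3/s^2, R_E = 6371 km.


r = 19159.5170 km = 1.9159517e+07 m
T = 2*pi*sqrt(r^3/mu) = 2*pi*sqrt(7.0332114e+21 / 3.986e14)
T = 26392.9574 s = 439.8826 min

439.8826 minutes


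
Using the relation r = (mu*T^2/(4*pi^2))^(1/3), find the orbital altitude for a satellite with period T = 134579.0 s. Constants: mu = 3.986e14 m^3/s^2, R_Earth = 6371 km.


T = 134579.0 s
r = (mu*T^2/(4*pi^2))^(1/3) = (3.986e14 * 134579.0^2 / (4*pi^2))^(1/3)
r = 5.6760217e+07 m = 56760.2174 km
alt = r - R_E = 56760.2174 - 6371 = 50389.2174 km

50389.2174 km


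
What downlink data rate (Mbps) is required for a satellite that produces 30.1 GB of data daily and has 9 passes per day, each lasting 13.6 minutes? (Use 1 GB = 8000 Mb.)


total contact time = 9 * 13.6 * 60 = 7344.0000 s
data = 30.1 GB = 240800.0000 Mb
rate = 240800.0000 / 7344.0000 = 32.7887 Mbps

32.7887 Mbps


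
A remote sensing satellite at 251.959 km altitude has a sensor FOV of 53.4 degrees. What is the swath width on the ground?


FOV = 53.4 deg = 0.9320058 rad
swath = 2 * alt * tan(FOV/2) = 2 * 251.959 * tan(0.4660029)
swath = 2 * 251.959 * 0.5029476
swath = 253.4444 km

253.4444 km


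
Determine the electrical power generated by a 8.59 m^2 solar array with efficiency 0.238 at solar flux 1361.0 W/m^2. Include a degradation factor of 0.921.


P = area * eta * S * degradation
P = 8.59 * 0.238 * 1361.0 * 0.921
P = 2562.6416 W

2562.6416 W


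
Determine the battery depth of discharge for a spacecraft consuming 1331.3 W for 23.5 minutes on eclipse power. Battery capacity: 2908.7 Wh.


E_used = P * t / 60 = 1331.3 * 23.5 / 60 = 521.4258 Wh
DOD = E_used / E_total * 100 = 521.4258 / 2908.7 * 100
DOD = 17.9264 %

17.9264 %


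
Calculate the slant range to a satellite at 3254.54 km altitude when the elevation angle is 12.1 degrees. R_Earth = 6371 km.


h = 3254.54 km, el = 12.1 deg
d = -R_E*sin(el) + sqrt((R_E*sin(el))^2 + 2*R_E*h + h^2)
d = -6371.0000*sin(0.2111848) + sqrt((6371.0000*0.2096186)^2 + 2*6371.0000*3254.54 + 3254.54^2)
d = 6002.4276 km

6002.4276 km


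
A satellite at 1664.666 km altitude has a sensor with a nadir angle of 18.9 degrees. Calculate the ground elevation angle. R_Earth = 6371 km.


r = R_E + alt = 8035.6660 km
Law of sines in the satellite / Earth-center / ground-point triangle:
  sin(nadir)/R_E = sin(90 + el)/r  =>  cos(el) = (r/R_E)*sin(nadir)
cos(el) = (8035.6660 / 6371.0000) * sin(18.9 deg) = 0.4085532
el = arccos(0.4085532) = 65.8860 deg
(Earth-central angle = 90 - nadir - el = 5.2140 deg)

65.8860 degrees


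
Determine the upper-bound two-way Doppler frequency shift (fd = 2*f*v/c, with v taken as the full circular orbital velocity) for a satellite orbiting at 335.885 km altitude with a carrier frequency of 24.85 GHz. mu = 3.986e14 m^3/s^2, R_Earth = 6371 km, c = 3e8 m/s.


r = 6.706885e+06 m
v = sqrt(mu/r) = 7709.1806 m/s (worst-case radial velocity)
f = 24.85 GHz = 2.485e+10 Hz
fd = 2*f*v/c = 2*2.485e+10*7709.1806/3.0e+08
fd = 1.2771542e+06 Hz

1.2772e+06 Hz


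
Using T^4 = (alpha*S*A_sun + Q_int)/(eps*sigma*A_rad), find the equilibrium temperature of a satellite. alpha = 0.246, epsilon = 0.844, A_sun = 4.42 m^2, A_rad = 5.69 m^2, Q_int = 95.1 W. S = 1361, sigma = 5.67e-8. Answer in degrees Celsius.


Numerator = alpha*S*A_sun + Q_int = 0.246*1361*4.42 + 95.1 = 1574.9425 W
Denominator = eps*sigma*A_rad = 0.844*5.67e-8*5.69 = 2.7229381e-07 W/K^4
T^4 = 5.783982e+09 K^4
T = 275.7762 K = 2.6262 C

2.6262 degrees Celsius


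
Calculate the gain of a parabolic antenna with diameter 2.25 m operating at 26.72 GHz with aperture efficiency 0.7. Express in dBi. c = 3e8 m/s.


lambda = c/f = 3e8 / 2.672e+10 = 0.01122754 m
G = eta*(pi*D/lambda)^2 = 0.7*(pi*2.25/0.01122754)^2
G = 277455.4243 (linear)
G = 10*log10(277455.4243) = 54.4319 dBi

54.4319 dBi


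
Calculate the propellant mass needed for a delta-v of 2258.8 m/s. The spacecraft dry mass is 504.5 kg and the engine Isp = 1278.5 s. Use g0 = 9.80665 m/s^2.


ve = Isp * g0 = 1278.5 * 9.80665 = 12537.802025 m/s
mass ratio = exp(dv/ve) = exp(2258.8/12537.802025) = 1.19740794
m_prop = m_dry * (mr - 1) = 504.5 * (1.19740794 - 1)
m_prop = 99.5923 kg

99.5923 kg


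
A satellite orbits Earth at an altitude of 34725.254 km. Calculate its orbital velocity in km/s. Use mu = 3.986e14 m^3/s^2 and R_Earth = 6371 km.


r = R_E + alt = 6371.0 + 34725.254 = 41096.2540 km = 4.1096254e+07 m
v = sqrt(mu/r) = sqrt(3.986e14 / 4.1096254e+07) = 3114.3508 m/s = 3.1144 km/s

3.1144 km/s


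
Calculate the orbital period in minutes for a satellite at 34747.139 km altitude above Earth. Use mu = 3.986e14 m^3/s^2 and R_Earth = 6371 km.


r = 41118.1390 km = 4.1118139e+07 m
T = 2*pi*sqrt(r^3/mu) = 2*pi*sqrt(6.9518493e+22 / 3.986e14)
T = 82977.7007 s = 1382.9617 min

1382.9617 minutes


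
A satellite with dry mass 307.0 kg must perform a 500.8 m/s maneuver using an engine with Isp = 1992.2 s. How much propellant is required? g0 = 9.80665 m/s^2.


ve = Isp * g0 = 1992.2 * 9.80665 = 19536.808130 m/s
mass ratio = exp(dv/ve) = exp(500.8/19536.808130) = 1.02596503
m_prop = m_dry * (mr - 1) = 307.0 * (1.02596503 - 1)
m_prop = 7.9713 kg

7.9713 kg


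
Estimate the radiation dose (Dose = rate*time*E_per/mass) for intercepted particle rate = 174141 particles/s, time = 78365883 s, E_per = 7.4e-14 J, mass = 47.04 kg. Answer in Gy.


Total energy deposited = rate * time * E_per
  = 174141 * 78365883 * 7.4e-14 = 1.0099 J
Dose = E_total / mass = 1.0099 / 47.04
Dose = 0.02146804 Gy

0.0215 Gy


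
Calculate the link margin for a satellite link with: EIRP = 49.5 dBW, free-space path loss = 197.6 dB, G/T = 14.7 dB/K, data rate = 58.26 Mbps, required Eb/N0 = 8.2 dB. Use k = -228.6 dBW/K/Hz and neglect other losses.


C/N0 = EIRP - FSPL + G/T - k = 49.5 - 197.6 + 14.7 - (-228.6)
C/N0 = 95.2000 dB-Hz
R_b = 58.26 Mbps = 5.826e+07 bps -> 10*log10(R_b) = 77.6537 dB-Hz
Eb/N0 = C/N0 - 10*log10(R_b) = 95.2000 - 77.6537 = 17.5463 dB
Margin = Eb/N0 - Eb/N0_req = 17.5463 - 8.2 = 9.3463 dB (link closes)

9.3463 dB


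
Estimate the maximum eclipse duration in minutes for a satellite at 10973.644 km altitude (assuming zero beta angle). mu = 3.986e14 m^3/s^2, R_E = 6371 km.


r = 17344.6440 km
T = 378.8856 min
Eclipse fraction = arcsin(R_E/r)/pi = arcsin(6371.0000/17344.6440)/pi
= arcsin(0.367318)/pi = 0.1197239
Eclipse duration = 0.1197239 * 378.8856 = 45.3617 min

45.3617 minutes


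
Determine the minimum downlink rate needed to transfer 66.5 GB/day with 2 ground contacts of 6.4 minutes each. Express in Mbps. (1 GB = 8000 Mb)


total contact time = 2 * 6.4 * 60 = 768.0000 s
data = 66.5 GB = 532000.0000 Mb
rate = 532000.0000 / 768.0000 = 692.7083 Mbps

692.7083 Mbps


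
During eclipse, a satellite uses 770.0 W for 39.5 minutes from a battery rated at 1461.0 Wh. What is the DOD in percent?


E_used = P * t / 60 = 770.0 * 39.5 / 60 = 506.9167 Wh
DOD = E_used / E_total * 100 = 506.9167 / 1461.0 * 100
DOD = 34.6966 %

34.6966 %


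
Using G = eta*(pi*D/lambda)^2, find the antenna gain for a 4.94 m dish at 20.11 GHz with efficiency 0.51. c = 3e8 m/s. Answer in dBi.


lambda = c/f = 3e8 / 2.011e+10 = 0.01491795 m
G = eta*(pi*D/lambda)^2 = 0.51*(pi*4.94/0.01491795)^2
G = 551957.2613 (linear)
G = 10*log10(551957.2613) = 57.4191 dBi

57.4191 dBi


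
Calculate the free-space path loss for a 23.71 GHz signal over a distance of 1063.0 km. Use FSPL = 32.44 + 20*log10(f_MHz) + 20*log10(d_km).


f = 23.71 GHz = 23710.0000 MHz
d = 1063.0 km
FSPL = 32.44 + 20*log10(23710.0000) + 20*log10(1063.0)
FSPL = 32.44 + 87.4986 + 60.5307
FSPL = 180.4693 dB

180.4693 dB


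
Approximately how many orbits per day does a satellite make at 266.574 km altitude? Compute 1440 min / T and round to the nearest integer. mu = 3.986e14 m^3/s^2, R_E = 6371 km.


r = 6.637574e+06 m
T = 2*pi*sqrt(r^3/mu) = 5381.7719 s = 89.6962 min
revs/day = 1440 / 89.6962 = 16.0542
Rounded: 16 revolutions per day

16 revolutions per day


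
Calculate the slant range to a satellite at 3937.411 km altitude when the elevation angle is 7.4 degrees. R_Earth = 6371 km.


h = 3937.411 km, el = 7.4 deg
d = -R_E*sin(el) + sqrt((R_E*sin(el))^2 + 2*R_E*h + h^2)
d = -6371.0000*sin(0.1291544) + sqrt((6371.0000*0.1287956)^2 + 2*6371.0000*3937.411 + 3937.411^2)
d = 7324.8106 km

7324.8106 km


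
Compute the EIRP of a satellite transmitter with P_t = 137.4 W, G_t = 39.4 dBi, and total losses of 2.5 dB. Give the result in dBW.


Pt = 137.4 W = 21.3799 dBW
EIRP = Pt_dBW + Gt - losses = 21.3799 + 39.4 - 2.5 = 58.2799 dBW

58.2799 dBW


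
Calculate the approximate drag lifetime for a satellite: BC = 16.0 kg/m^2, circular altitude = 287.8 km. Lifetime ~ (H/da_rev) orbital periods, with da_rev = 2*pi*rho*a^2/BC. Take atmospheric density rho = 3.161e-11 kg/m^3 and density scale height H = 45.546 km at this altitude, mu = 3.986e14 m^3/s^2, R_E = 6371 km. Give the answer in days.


a = R_E + alt = 6658.8000 km = 6.6588e+06 m
da_rev = 2*pi*rho*a^2/BC = 2*pi*3.161e-11*(6.6588e+06)^2/16.0 = 550.397336 m per revolution
N = H/da_rev = 45546.0000 m / 550.397336 m = 82.7511 revolutions
P = 2*pi*sqrt(a^3/mu) = 5407.6077 s
lifetime = N*P = 82.7511 * 5407.6077 = 447485.6326 s = 5.1792 days

5.1792 days


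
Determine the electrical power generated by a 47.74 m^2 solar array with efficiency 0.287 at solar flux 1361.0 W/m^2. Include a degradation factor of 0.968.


P = area * eta * S * degradation
P = 47.74 * 0.287 * 1361.0 * 0.968
P = 18050.8557 W

18050.8557 W


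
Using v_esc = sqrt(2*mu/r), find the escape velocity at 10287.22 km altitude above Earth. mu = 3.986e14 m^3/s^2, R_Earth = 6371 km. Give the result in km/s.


r = 6371.0 + 10287.22 = 16658.2200 km = 1.665822e+07 m
v_esc = sqrt(2*mu/r) = sqrt(2*3.986e14 / 1.665822e+07)
v_esc = 6917.8214 m/s = 6.9178 km/s

6.9178 km/s


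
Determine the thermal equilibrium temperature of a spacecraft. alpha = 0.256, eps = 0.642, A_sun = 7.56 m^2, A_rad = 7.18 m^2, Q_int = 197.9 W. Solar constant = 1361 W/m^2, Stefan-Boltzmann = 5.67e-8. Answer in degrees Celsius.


Numerator = alpha*S*A_sun + Q_int = 0.256*1361*7.56 + 197.9 = 2831.9250 W
Denominator = eps*sigma*A_rad = 0.642*5.67e-8*7.18 = 2.6136205e-07 W/K^4
T^4 = 1.0835257e+10 K^4
T = 322.6338 K = 49.4838 C

49.4838 degrees Celsius


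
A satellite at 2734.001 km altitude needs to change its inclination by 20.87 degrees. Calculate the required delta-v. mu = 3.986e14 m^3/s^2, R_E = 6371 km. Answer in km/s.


r = 9105.0010 km = 9.105001e+06 m
V = sqrt(mu/r) = 6616.5050 m/s
di = 20.87 deg = 0.3642502 rad
dV = 2*V*sin(di/2) = 2*6616.5050*sin(0.1821251)
dV = 2396.7620 m/s = 2.3968 km/s

2.3968 km/s


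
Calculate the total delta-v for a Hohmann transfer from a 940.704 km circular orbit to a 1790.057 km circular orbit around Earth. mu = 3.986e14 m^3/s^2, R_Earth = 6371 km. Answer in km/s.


r1 = 7311.7040 km = 7.311704e+06 m
r2 = 8161.0570 km = 8.161057e+06 m
dv1 = sqrt(mu/r1)*(sqrt(2*r2/(r1+r2)) - 1) = 199.9442 m/s
dv2 = sqrt(mu/r2)*(1 - sqrt(2*r1/(r1+r2))) = 194.5236 m/s
total dv = |dv1| + |dv2| = 199.9442 + 194.5236 = 394.4679 m/s = 0.3944679 km/s

0.3945 km/s


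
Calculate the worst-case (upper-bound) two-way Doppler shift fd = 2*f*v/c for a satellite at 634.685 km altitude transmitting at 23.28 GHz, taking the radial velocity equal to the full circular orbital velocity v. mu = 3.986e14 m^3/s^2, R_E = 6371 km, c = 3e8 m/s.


r = 7.005685e+06 m
v = sqrt(mu/r) = 7542.9867 m/s (worst-case radial velocity)
f = 23.28 GHz = 2.328e+10 Hz
fd = 2*f*v/c = 2*2.328e+10*7542.9867/3.0e+08
fd = 1.1706715e+06 Hz

1.1707e+06 Hz


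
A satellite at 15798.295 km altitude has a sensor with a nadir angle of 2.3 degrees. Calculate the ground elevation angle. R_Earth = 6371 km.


r = R_E + alt = 22169.2950 km
Law of sines in the satellite / Earth-center / ground-point triangle:
  sin(nadir)/R_E = sin(90 + el)/r  =>  cos(el) = (r/R_E)*sin(nadir)
cos(el) = (22169.2950 / 6371.0000) * sin(2.3 deg) = 0.1396474
el = arccos(0.1396474) = 81.9726 deg
(Earth-central angle = 90 - nadir - el = 5.7274 deg)

81.9726 degrees


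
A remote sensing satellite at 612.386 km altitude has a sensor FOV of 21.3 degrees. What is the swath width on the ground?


FOV = 21.3 deg = 0.3717551 rad
swath = 2 * alt * tan(FOV/2) = 2 * 612.386 * tan(0.1858776)
swath = 2 * 612.386 * 0.1880483
swath = 230.3163 km

230.3163 km


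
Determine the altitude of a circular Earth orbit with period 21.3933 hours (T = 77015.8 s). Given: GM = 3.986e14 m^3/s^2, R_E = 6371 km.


T = 77015.8 s
r = (mu*T^2/(4*pi^2))^(1/3) = (3.986e14 * 77015.8^2 / (4*pi^2))^(1/3)
r = 3.9124224e+07 m = 39124.2243 km
alt = r - R_E = 39124.2243 - 6371 = 32753.2243 km

32753.2243 km


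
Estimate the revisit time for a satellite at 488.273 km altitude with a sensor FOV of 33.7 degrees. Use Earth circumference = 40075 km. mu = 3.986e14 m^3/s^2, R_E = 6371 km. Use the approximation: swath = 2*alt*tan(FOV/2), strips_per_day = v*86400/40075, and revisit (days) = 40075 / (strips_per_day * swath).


swath = 2*488.273*tan(0.294088) = 295.7667 km
v = sqrt(mu/r) = 7623.0647 m/s = 7.6231 km/s
strips/day = v*86400/40075 = 7.6231*86400/40075 = 16.4350
coverage/day = strips * swath = 16.4350 * 295.7667 = 4860.9276 km
revisit = 40075 / 4860.9276 = 8.2443 days

8.2443 days


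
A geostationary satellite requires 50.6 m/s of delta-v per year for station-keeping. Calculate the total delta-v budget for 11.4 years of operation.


dV = rate * years = 50.6 * 11.4
dV = 576.8400 m/s

576.8400 m/s


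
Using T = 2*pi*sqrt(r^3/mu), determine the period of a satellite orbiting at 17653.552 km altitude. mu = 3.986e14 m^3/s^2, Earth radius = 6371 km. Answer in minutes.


r = 24024.5520 km = 2.4024552e+07 m
T = 2*pi*sqrt(r^3/mu) = 2*pi*sqrt(1.3866469e+22 / 3.986e14)
T = 37059.0403 s = 617.6507 min

617.6507 minutes


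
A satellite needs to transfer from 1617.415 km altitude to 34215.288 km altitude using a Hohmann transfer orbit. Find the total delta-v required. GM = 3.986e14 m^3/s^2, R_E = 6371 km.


r1 = 7988.4150 km = 7.988415e+06 m
r2 = 40586.2880 km = 4.0586288e+07 m
dv1 = sqrt(mu/r1)*(sqrt(2*r2/(r1+r2)) - 1) = 2067.6126 m/s
dv2 = sqrt(mu/r2)*(1 - sqrt(2*r1/(r1+r2))) = 1336.5612 m/s
total dv = |dv1| + |dv2| = 2067.6126 + 1336.5612 = 3404.1739 m/s = 3.4042 km/s

3.4042 km/s


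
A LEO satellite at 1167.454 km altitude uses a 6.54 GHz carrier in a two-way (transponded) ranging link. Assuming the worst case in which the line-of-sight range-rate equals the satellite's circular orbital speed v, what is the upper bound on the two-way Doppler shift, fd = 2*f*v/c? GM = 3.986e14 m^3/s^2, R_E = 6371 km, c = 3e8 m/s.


r = 7.538454e+06 m
v = sqrt(mu/r) = 7271.5585 m/s (worst-case radial velocity)
f = 6.54 GHz = 6.54e+09 Hz
fd = 2*f*v/c = 2*6.54e+09*7271.5585/3.0e+08
fd = 317039.9508 Hz

317039.9508 Hz


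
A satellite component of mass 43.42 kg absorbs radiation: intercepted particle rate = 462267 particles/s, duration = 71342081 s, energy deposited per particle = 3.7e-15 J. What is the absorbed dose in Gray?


Total energy deposited = rate * time * E_per
  = 462267 * 71342081 * 3.7e-15 = 0.1220226 J
Dose = E_total / mass = 0.1220226 / 43.42
Dose = 0.002810286 Gy

0.0028 Gy


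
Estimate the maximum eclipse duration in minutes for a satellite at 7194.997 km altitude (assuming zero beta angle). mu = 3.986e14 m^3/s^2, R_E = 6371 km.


r = 13565.9970 km
T = 262.0822 min
Eclipse fraction = arcsin(R_E/r)/pi = arcsin(6371.0000/13565.9970)/pi
= arcsin(0.4696301)/pi = 0.1556127
Eclipse duration = 0.1556127 * 262.0822 = 40.7833 min

40.7833 minutes


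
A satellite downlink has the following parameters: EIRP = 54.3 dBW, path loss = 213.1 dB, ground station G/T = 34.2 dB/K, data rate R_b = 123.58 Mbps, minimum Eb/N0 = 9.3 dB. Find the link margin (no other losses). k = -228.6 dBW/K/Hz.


C/N0 = EIRP - FSPL + G/T - k = 54.3 - 213.1 + 34.2 - (-228.6)
C/N0 = 104.0000 dB-Hz
R_b = 123.58 Mbps = 1.2358e+08 bps -> 10*log10(R_b) = 80.9195 dB-Hz
Eb/N0 = C/N0 - 10*log10(R_b) = 104.0000 - 80.9195 = 23.0805 dB
Margin = Eb/N0 - Eb/N0_req = 23.0805 - 9.3 = 13.7805 dB (link closes)

13.7805 dB


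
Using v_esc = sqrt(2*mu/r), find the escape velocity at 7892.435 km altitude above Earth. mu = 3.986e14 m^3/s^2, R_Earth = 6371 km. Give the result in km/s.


r = 6371.0 + 7892.435 = 14263.4350 km = 1.4263435e+07 m
v_esc = sqrt(2*mu/r) = sqrt(2*3.986e14 / 1.4263435e+07)
v_esc = 7476.0394 m/s = 7.4760 km/s

7.4760 km/s


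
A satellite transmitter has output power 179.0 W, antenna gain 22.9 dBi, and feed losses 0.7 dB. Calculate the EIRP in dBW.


Pt = 179.0 W = 22.5285 dBW
EIRP = Pt_dBW + Gt - losses = 22.5285 + 22.9 - 0.7 = 44.7285 dBW

44.7285 dBW


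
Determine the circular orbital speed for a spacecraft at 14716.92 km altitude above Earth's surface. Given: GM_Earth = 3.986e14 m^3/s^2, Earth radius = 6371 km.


r = R_E + alt = 6371.0 + 14716.92 = 21087.9200 km = 2.108792e+07 m
v = sqrt(mu/r) = sqrt(3.986e14 / 2.108792e+07) = 4347.6220 m/s = 4.3476 km/s

4.3476 km/s


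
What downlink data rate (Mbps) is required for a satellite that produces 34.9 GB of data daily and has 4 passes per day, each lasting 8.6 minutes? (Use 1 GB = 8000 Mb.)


total contact time = 4 * 8.6 * 60 = 2064.0000 s
data = 34.9 GB = 279200.0000 Mb
rate = 279200.0000 / 2064.0000 = 135.2713 Mbps

135.2713 Mbps


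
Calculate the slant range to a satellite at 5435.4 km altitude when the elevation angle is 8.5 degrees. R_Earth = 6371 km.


h = 5435.4 km, el = 8.5 deg
d = -R_E*sin(el) + sqrt((R_E*sin(el))^2 + 2*R_E*h + h^2)
d = -6371.0000*sin(0.148353) + sqrt((6371.0000*0.1478094)^2 + 2*6371.0000*5435.4 + 5435.4^2)
d = 9042.7054 km

9042.7054 km


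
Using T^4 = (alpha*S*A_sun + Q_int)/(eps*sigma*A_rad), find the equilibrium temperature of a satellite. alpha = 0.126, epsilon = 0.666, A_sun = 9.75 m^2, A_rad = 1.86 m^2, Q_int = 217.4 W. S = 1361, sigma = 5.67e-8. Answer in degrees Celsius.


Numerator = alpha*S*A_sun + Q_int = 0.126*1361*9.75 + 217.4 = 1889.3885 W
Denominator = eps*sigma*A_rad = 0.666*5.67e-8*1.86 = 7.0237692e-08 W/K^4
T^4 = 2.6899923e+10 K^4
T = 404.9839 K = 131.8339 C

131.8339 degrees Celsius


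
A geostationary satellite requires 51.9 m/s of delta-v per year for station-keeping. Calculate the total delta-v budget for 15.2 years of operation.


dV = rate * years = 51.9 * 15.2
dV = 788.8800 m/s

788.8800 m/s


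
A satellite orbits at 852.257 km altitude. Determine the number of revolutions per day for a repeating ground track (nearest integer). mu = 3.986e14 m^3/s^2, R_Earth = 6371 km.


r = 7.223257e+06 m
T = 2*pi*sqrt(r^3/mu) = 6109.5725 s = 101.8262 min
revs/day = 1440 / 101.8262 = 14.1417
Rounded: 14 revolutions per day

14 revolutions per day


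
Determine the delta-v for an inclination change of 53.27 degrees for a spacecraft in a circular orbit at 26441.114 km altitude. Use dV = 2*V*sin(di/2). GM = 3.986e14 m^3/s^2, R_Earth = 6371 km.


r = 32812.1140 km = 3.2812114e+07 m
V = sqrt(mu/r) = 3485.3913 m/s
di = 53.27 deg = 0.9297369 rad
dV = 2*V*sin(di/2) = 2*3485.3913*sin(0.4648684)
dV = 3125.0382 m/s = 3.1250 km/s

3.1250 km/s


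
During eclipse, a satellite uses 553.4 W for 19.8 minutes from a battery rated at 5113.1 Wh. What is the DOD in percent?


E_used = P * t / 60 = 553.4 * 19.8 / 60 = 182.6220 Wh
DOD = E_used / E_total * 100 = 182.6220 / 5113.1 * 100
DOD = 3.5716 %

3.5716 %


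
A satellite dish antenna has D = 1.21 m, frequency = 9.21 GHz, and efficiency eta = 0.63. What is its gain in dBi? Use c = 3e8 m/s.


lambda = c/f = 3e8 / 9.21e+09 = 0.03257329 m
G = eta*(pi*D/lambda)^2 = 0.63*(pi*1.21/0.03257329)^2
G = 8580.0099 (linear)
G = 10*log10(8580.0099) = 39.3349 dBi

39.3349 dBi


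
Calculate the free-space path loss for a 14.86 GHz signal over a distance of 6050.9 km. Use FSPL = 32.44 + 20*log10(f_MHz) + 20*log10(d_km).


f = 14.86 GHz = 14860.0000 MHz
d = 6050.9 km
FSPL = 32.44 + 20*log10(14860.0000) + 20*log10(6050.9)
FSPL = 32.44 + 83.4404 + 75.6364
FSPL = 191.5168 dB

191.5168 dB


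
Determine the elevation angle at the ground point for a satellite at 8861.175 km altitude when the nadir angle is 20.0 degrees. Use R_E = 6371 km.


r = R_E + alt = 15232.1750 km
Law of sines in the satellite / Earth-center / ground-point triangle:
  sin(nadir)/R_E = sin(90 + el)/r  =>  cos(el) = (r/R_E)*sin(nadir)
cos(el) = (15232.1750 / 6371.0000) * sin(20.0 deg) = 0.8177226
el = arccos(0.8177226) = 35.1425 deg
(Earth-central angle = 90 - nadir - el = 34.8575 deg)

35.1425 degrees


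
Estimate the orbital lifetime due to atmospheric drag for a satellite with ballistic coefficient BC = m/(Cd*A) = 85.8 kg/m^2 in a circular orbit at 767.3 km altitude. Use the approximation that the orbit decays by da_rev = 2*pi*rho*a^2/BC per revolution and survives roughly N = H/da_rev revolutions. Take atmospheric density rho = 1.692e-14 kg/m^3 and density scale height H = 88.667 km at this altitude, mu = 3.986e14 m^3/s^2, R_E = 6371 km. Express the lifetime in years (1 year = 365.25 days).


a = R_E + alt = 7138.3000 km = 7.1383e+06 m
da_rev = 2*pi*rho*a^2/BC = 2*pi*1.692e-14*(7.1383e+06)^2/85.8 = 0.0631367949 m per revolution
N = H/da_rev = 88667.0000 m / 0.0631367949 m = 1.4043633e+06 revolutions
P = 2*pi*sqrt(a^3/mu) = 6002.1026 s
lifetime = N*P = 1.4043633e+06 * 6002.1026 = 8.4291328e+09 s = 97559.4079 days
years = 97559.4079 / 365.25 = 267.1031 years

267.1031 years


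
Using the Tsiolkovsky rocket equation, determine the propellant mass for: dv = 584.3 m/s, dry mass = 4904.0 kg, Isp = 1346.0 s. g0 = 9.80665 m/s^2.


ve = Isp * g0 = 1346.0 * 9.80665 = 13199.750900 m/s
mass ratio = exp(dv/ve) = exp(584.3/13199.750900) = 1.04526034
m_prop = m_dry * (mr - 1) = 4904.0 * (1.04526034 - 1)
m_prop = 221.9567 kg

221.9567 kg


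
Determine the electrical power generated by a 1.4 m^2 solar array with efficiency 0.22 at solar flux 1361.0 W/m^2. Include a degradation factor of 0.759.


P = area * eta * S * degradation
P = 1.4 * 0.22 * 1361.0 * 0.759
P = 318.1637 W

318.1637 W


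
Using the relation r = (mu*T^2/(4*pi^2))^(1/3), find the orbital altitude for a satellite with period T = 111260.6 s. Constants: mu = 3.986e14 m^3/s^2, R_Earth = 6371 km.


T = 111260.6 s
r = (mu*T^2/(4*pi^2))^(1/3) = (3.986e14 * 111260.6^2 / (4*pi^2))^(1/3)
r = 4.9998094e+07 m = 49998.0943 km
alt = r - R_E = 49998.0943 - 6371 = 43627.0943 km

43627.0943 km


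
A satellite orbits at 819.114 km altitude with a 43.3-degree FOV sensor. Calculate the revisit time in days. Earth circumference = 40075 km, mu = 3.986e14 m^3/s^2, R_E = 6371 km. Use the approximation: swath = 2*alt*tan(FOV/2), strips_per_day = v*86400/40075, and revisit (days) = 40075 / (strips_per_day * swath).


swath = 2*819.114*tan(0.3778638) = 650.2747 km
v = sqrt(mu/r) = 7445.6181 m/s = 7.4456 km/s
strips/day = v*86400/40075 = 7.4456*86400/40075 = 16.0524
coverage/day = strips * swath = 16.0524 * 650.2747 = 10438.4928 km
revisit = 40075 / 10438.4928 = 3.8392 days

3.8392 days


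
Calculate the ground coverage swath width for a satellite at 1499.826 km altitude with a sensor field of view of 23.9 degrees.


FOV = 23.9 deg = 0.4171337 rad
swath = 2 * alt * tan(FOV/2) = 2 * 1499.826 * tan(0.2085668)
swath = 2 * 1499.826 * 0.2116446
swath = 634.8603 km

634.8603 km


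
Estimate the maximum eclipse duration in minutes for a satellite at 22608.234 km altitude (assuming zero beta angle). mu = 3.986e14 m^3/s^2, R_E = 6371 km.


r = 28979.2340 km
T = 818.2581 min
Eclipse fraction = arcsin(R_E/r)/pi = arcsin(6371.0000/28979.2340)/pi
= arcsin(0.2198471)/pi = 0.07055584
Eclipse duration = 0.07055584 * 818.2581 = 57.7329 min

57.7329 minutes


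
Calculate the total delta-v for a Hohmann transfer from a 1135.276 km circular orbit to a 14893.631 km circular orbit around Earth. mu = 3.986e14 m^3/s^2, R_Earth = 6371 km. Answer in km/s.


r1 = 7506.2760 km = 7.506276e+06 m
r2 = 21264.6310 km = 2.1264631e+07 m
dv1 = sqrt(mu/r1)*(sqrt(2*r2/(r1+r2)) - 1) = 1572.6643 m/s
dv2 = sqrt(mu/r2)*(1 - sqrt(2*r1/(r1+r2))) = 1202.0709 m/s
total dv = |dv1| + |dv2| = 1572.6643 + 1202.0709 = 2774.7352 m/s = 2.7747 km/s

2.7747 km/s


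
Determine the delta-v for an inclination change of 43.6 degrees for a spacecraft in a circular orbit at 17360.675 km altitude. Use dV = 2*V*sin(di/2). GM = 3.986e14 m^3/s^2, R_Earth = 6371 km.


r = 23731.6750 km = 2.3731675e+07 m
V = sqrt(mu/r) = 4098.3067 m/s
di = 43.6 deg = 0.7609636 rad
dV = 2*V*sin(di/2) = 2*4098.3067*sin(0.3804818)
dV = 3043.9585 m/s = 3.0440 km/s

3.0440 km/s


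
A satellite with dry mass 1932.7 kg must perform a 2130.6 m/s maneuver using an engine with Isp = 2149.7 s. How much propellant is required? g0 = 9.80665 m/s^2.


ve = Isp * g0 = 2149.7 * 9.80665 = 21081.355505 m/s
mass ratio = exp(dv/ve) = exp(2130.6/21081.355505) = 1.10634922
m_prop = m_dry * (mr - 1) = 1932.7 * (1.10634922 - 1)
m_prop = 205.5411 kg

205.5411 kg


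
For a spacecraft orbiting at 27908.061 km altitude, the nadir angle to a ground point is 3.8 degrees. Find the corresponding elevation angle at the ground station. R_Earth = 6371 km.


r = R_E + alt = 34279.0610 km
Law of sines in the satellite / Earth-center / ground-point triangle:
  sin(nadir)/R_E = sin(90 + el)/r  =>  cos(el) = (r/R_E)*sin(nadir)
cos(el) = (34279.0610 / 6371.0000) * sin(3.8 deg) = 0.3565856
el = arccos(0.3565856) = 69.1093 deg
(Earth-central angle = 90 - nadir - el = 17.0907 deg)

69.1093 degrees


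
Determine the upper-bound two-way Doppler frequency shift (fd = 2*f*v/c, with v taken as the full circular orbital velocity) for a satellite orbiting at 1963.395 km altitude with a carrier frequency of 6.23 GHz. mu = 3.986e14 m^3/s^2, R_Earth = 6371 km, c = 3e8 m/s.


r = 8.334395e+06 m
v = sqrt(mu/r) = 6915.6277 m/s (worst-case radial velocity)
f = 6.23 GHz = 6.23e+09 Hz
fd = 2*f*v/c = 2*6.23e+09*6915.6277/3.0e+08
fd = 287229.0720 Hz

287229.0720 Hz


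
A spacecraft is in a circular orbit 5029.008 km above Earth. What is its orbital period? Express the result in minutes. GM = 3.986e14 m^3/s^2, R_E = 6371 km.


r = 11400.0080 km = 1.1400008e+07 m
T = 2*pi*sqrt(r^3/mu) = 2*pi*sqrt(1.4815471e+21 / 3.986e14)
T = 12113.4808 s = 201.8913 min

201.8913 minutes


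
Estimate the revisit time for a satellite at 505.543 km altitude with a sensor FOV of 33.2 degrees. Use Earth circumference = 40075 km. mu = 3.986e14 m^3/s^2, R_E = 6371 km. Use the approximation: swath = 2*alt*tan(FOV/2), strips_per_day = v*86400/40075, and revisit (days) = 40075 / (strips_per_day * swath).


swath = 2*505.543*tan(0.2897247) = 301.4178 km
v = sqrt(mu/r) = 7613.4862 m/s = 7.6135 km/s
strips/day = v*86400/40075 = 7.6135*86400/40075 = 16.4144
coverage/day = strips * swath = 16.4144 * 301.4178 = 4947.5787 km
revisit = 40075 / 4947.5787 = 8.0999 days

8.0999 days


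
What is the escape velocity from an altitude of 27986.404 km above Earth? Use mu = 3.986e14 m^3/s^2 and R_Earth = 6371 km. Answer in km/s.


r = 6371.0 + 27986.404 = 34357.4040 km = 3.4357404e+07 m
v_esc = sqrt(2*mu/r) = sqrt(2*3.986e14 / 3.4357404e+07)
v_esc = 4816.9648 m/s = 4.8170 km/s

4.8170 km/s


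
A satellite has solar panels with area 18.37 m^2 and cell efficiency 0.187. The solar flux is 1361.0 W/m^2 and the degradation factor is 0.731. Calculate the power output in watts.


P = area * eta * S * degradation
P = 18.37 * 0.187 * 1361.0 * 0.731
P = 3417.6396 W

3417.6396 W


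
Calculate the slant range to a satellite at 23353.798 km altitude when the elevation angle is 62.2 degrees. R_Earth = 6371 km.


h = 23353.798 km, el = 62.2 deg
d = -R_E*sin(el) + sqrt((R_E*sin(el))^2 + 2*R_E*h + h^2)
d = -6371.0000*sin(1.0856) + sqrt((6371.0000*0.884581)^2 + 2*6371.0000*23353.798 + 23353.798^2)
d = 23940.2488 km

23940.2488 km


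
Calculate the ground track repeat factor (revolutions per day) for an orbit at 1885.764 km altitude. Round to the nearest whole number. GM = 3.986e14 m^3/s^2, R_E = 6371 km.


r = 8.256764e+06 m
T = 2*pi*sqrt(r^3/mu) = 7466.6540 s = 124.4442 min
revs/day = 1440 / 124.4442 = 11.5714
Rounded: 12 revolutions per day

12 revolutions per day


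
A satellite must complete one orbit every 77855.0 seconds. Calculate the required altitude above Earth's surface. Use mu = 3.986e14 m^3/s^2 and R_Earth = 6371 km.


T = 77855.0 s
r = (mu*T^2/(4*pi^2))^(1/3) = (3.986e14 * 77855.0^2 / (4*pi^2))^(1/3)
r = 3.9407921e+07 m = 39407.9211 km
alt = r - R_E = 39407.9211 - 6371 = 33036.9211 km

33036.9211 km


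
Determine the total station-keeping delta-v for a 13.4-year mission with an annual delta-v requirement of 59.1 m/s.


dV = rate * years = 59.1 * 13.4
dV = 791.9400 m/s

791.9400 m/s


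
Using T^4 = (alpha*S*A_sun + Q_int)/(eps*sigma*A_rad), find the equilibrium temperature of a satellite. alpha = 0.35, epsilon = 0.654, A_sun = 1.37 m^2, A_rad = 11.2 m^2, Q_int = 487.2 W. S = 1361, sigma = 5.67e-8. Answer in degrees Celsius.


Numerator = alpha*S*A_sun + Q_int = 0.35*1361*1.37 + 487.2 = 1139.7995 W
Denominator = eps*sigma*A_rad = 0.654*5.67e-8*11.2 = 4.1531616e-07 W/K^4
T^4 = 2.744414e+09 K^4
T = 228.8824 K = -44.2676 C

-44.2676 degrees Celsius


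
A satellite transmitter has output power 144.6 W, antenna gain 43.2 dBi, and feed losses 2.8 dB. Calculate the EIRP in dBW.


Pt = 144.6 W = 21.6017 dBW
EIRP = Pt_dBW + Gt - losses = 21.6017 + 43.2 - 2.8 = 62.0017 dBW

62.0017 dBW


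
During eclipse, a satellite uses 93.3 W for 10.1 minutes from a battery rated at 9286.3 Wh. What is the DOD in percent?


E_used = P * t / 60 = 93.3 * 10.1 / 60 = 15.7055 Wh
DOD = E_used / E_total * 100 = 15.7055 / 9286.3 * 100
DOD = 0.1691255 %

0.1691 %


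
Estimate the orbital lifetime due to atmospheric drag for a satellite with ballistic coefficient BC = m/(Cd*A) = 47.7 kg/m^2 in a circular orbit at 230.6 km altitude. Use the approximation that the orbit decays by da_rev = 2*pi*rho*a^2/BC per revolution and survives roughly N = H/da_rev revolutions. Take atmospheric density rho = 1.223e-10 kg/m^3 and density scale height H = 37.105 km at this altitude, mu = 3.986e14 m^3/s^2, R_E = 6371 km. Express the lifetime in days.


a = R_E + alt = 6601.6000 km = 6.6016e+06 m
da_rev = 2*pi*rho*a^2/BC = 2*pi*1.223e-10*(6.6016e+06)^2/47.7 = 702.079608 m per revolution
N = H/da_rev = 37105.0000 m / 702.079608 m = 52.8501 revolutions
P = 2*pi*sqrt(a^3/mu) = 5338.0794 s
lifetime = N*P = 52.8501 * 5338.0794 = 282118.2022 s = 3.2653 days

3.2653 days


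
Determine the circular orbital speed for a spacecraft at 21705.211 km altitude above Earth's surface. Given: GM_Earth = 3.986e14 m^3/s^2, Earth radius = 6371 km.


r = R_E + alt = 6371.0 + 21705.211 = 28076.2110 km = 2.8076211e+07 m
v = sqrt(mu/r) = sqrt(3.986e14 / 2.8076211e+07) = 3767.9003 m/s = 3.7679 km/s

3.7679 km/s


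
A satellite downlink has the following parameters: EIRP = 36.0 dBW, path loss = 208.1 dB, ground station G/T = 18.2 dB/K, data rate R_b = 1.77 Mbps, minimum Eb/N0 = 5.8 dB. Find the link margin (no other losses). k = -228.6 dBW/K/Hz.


C/N0 = EIRP - FSPL + G/T - k = 36.0 - 208.1 + 18.2 - (-228.6)
C/N0 = 74.7000 dB-Hz
R_b = 1.77 Mbps = 1.77e+06 bps -> 10*log10(R_b) = 62.4797 dB-Hz
Eb/N0 = C/N0 - 10*log10(R_b) = 74.7000 - 62.4797 = 12.2203 dB
Margin = Eb/N0 - Eb/N0_req = 12.2203 - 5.8 = 6.4203 dB (link closes)

6.4203 dB


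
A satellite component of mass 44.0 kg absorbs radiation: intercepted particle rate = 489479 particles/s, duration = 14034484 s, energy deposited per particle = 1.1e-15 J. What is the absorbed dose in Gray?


Total energy deposited = rate * time * E_per
  = 489479 * 14034484 * 1.1e-15 = 0.007556544 J
Dose = E_total / mass = 0.007556544 / 44.0
Dose = 1.7173963e-04 Gy

1.7174e-04 Gy


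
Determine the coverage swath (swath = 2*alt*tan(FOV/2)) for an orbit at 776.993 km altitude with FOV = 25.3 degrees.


FOV = 25.3 deg = 0.4415683 rad
swath = 2 * alt * tan(FOV/2) = 2 * 776.993 * tan(0.2207842)
swath = 2 * 776.993 * 0.2244429
swath = 348.7812 km

348.7812 km


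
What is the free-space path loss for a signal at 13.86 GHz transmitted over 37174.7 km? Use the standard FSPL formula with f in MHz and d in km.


f = 13.86 GHz = 13860.0000 MHz
d = 37174.7 km
FSPL = 32.44 + 20*log10(13860.0000) + 20*log10(37174.7)
FSPL = 32.44 + 82.8353 + 91.4049
FSPL = 206.6802 dB

206.6802 dB


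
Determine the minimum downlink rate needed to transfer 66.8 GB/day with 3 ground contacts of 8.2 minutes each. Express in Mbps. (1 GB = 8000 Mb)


total contact time = 3 * 8.2 * 60 = 1476.0000 s
data = 66.8 GB = 534400.0000 Mb
rate = 534400.0000 / 1476.0000 = 362.0596 Mbps

362.0596 Mbps
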